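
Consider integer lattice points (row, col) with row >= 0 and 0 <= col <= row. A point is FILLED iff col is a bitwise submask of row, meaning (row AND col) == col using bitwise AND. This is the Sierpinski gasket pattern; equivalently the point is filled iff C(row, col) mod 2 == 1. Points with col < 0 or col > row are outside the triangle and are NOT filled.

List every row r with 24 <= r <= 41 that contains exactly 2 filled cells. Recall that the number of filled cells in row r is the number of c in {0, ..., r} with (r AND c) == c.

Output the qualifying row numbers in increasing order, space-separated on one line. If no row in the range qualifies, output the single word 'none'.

Row r has 2^popcount(r) filled cells, so we need popcount(r) = log2(2) = 1.
Scan r = 24..41 and keep those with exactly 1 one-bits:
r=24=11000 popcount=2 -> skip
r=25=11001 popcount=3 -> skip
r=26=11010 popcount=3 -> skip
r=27=11011 popcount=4 -> skip
r=28=11100 popcount=3 -> skip
r=29=11101 popcount=4 -> skip
r=30=11110 popcount=4 -> skip
r=31=11111 popcount=5 -> skip
r=32=100000 popcount=1 -> KEEP
r=33=100001 popcount=2 -> skip
r=34=100010 popcount=2 -> skip
r=35=100011 popcount=3 -> skip
r=36=100100 popcount=2 -> skip
r=37=100101 popcount=3 -> skip
r=38=100110 popcount=3 -> skip
r=39=100111 popcount=4 -> skip
r=40=101000 popcount=2 -> skip
r=41=101001 popcount=3 -> skip
Kept rows: 32

Answer: 32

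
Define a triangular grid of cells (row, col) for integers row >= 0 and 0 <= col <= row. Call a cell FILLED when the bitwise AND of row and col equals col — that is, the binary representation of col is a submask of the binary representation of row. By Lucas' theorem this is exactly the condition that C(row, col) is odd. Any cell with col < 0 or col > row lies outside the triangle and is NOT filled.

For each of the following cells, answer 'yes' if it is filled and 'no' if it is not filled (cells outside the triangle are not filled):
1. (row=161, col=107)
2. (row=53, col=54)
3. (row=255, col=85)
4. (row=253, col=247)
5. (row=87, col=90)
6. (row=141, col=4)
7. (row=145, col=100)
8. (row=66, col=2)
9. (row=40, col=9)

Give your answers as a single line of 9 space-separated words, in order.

Answer: no no yes no no yes no yes no

Derivation:
(161,107): row=0b10100001, col=0b1101011, row AND col = 0b100001 = 33; 33 != 107 -> empty
(53,54): col outside [0, 53] -> not filled
(255,85): row=0b11111111, col=0b1010101, row AND col = 0b1010101 = 85; 85 == 85 -> filled
(253,247): row=0b11111101, col=0b11110111, row AND col = 0b11110101 = 245; 245 != 247 -> empty
(87,90): col outside [0, 87] -> not filled
(141,4): row=0b10001101, col=0b100, row AND col = 0b100 = 4; 4 == 4 -> filled
(145,100): row=0b10010001, col=0b1100100, row AND col = 0b0 = 0; 0 != 100 -> empty
(66,2): row=0b1000010, col=0b10, row AND col = 0b10 = 2; 2 == 2 -> filled
(40,9): row=0b101000, col=0b1001, row AND col = 0b1000 = 8; 8 != 9 -> empty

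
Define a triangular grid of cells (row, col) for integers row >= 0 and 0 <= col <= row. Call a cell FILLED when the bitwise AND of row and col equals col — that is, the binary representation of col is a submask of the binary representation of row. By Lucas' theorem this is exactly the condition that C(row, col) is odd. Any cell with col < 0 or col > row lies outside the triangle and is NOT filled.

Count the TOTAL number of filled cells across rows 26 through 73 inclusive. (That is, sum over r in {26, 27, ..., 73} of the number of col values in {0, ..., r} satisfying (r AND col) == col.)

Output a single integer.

Answer: 648

Derivation:
r26=11010 pc3: +8 =8
r27=11011 pc4: +16 =24
r28=11100 pc3: +8 =32
r29=11101 pc4: +16 =48
r30=11110 pc4: +16 =64
r31=11111 pc5: +32 =96
r32=100000 pc1: +2 =98
r33=100001 pc2: +4 =102
r34=100010 pc2: +4 =106
r35=100011 pc3: +8 =114
r36=100100 pc2: +4 =118
r37=100101 pc3: +8 =126
r38=100110 pc3: +8 =134
r39=100111 pc4: +16 =150
r40=101000 pc2: +4 =154
r41=101001 pc3: +8 =162
r42=101010 pc3: +8 =170
r43=101011 pc4: +16 =186
r44=101100 pc3: +8 =194
r45=101101 pc4: +16 =210
r46=101110 pc4: +16 =226
r47=101111 pc5: +32 =258
r48=110000 pc2: +4 =262
r49=110001 pc3: +8 =270
r50=110010 pc3: +8 =278
r51=110011 pc4: +16 =294
r52=110100 pc3: +8 =302
r53=110101 pc4: +16 =318
r54=110110 pc4: +16 =334
r55=110111 pc5: +32 =366
r56=111000 pc3: +8 =374
r57=111001 pc4: +16 =390
r58=111010 pc4: +16 =406
r59=111011 pc5: +32 =438
r60=111100 pc4: +16 =454
r61=111101 pc5: +32 =486
r62=111110 pc5: +32 =518
r63=111111 pc6: +64 =582
r64=1000000 pc1: +2 =584
r65=1000001 pc2: +4 =588
r66=1000010 pc2: +4 =592
r67=1000011 pc3: +8 =600
r68=1000100 pc2: +4 =604
r69=1000101 pc3: +8 =612
r70=1000110 pc3: +8 =620
r71=1000111 pc4: +16 =636
r72=1001000 pc2: +4 =640
r73=1001001 pc3: +8 =648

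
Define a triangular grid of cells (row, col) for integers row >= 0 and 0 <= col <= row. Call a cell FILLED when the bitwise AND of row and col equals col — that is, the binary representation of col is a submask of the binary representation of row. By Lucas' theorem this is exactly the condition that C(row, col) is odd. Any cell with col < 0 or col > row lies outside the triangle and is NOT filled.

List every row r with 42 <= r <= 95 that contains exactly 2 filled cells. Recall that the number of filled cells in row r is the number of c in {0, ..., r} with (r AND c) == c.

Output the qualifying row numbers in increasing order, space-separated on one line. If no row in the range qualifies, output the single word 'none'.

Row r has 2^popcount(r) filled cells, so we need popcount(r) = log2(2) = 1.
Scan r = 42..95 and keep those with exactly 1 one-bits:
r=42=101010 popcount=3 -> skip
r=43=101011 popcount=4 -> skip
r=44=101100 popcount=3 -> skip
r=45=101101 popcount=4 -> skip
r=46=101110 popcount=4 -> skip
r=47=101111 popcount=5 -> skip
r=48=110000 popcount=2 -> skip
r=49=110001 popcount=3 -> skip
r=50=110010 popcount=3 -> skip
r=51=110011 popcount=4 -> skip
r=52=110100 popcount=3 -> skip
r=53=110101 popcount=4 -> skip
r=54=110110 popcount=4 -> skip
r=55=110111 popcount=5 -> skip
r=56=111000 popcount=3 -> skip
r=57=111001 popcount=4 -> skip
r=58=111010 popcount=4 -> skip
r=59=111011 popcount=5 -> skip
r=60=111100 popcount=4 -> skip
r=61=111101 popcount=5 -> skip
r=62=111110 popcount=5 -> skip
r=63=111111 popcount=6 -> skip
r=64=1000000 popcount=1 -> KEEP
r=65=1000001 popcount=2 -> skip
r=66=1000010 popcount=2 -> skip
r=67=1000011 popcount=3 -> skip
r=68=1000100 popcount=2 -> skip
r=69=1000101 popcount=3 -> skip
r=70=1000110 popcount=3 -> skip
r=71=1000111 popcount=4 -> skip
r=72=1001000 popcount=2 -> skip
r=73=1001001 popcount=3 -> skip
r=74=1001010 popcount=3 -> skip
r=75=1001011 popcount=4 -> skip
r=76=1001100 popcount=3 -> skip
r=77=1001101 popcount=4 -> skip
r=78=1001110 popcount=4 -> skip
r=79=1001111 popcount=5 -> skip
r=80=1010000 popcount=2 -> skip
r=81=1010001 popcount=3 -> skip
r=82=1010010 popcount=3 -> skip
r=83=1010011 popcount=4 -> skip
r=84=1010100 popcount=3 -> skip
r=85=1010101 popcount=4 -> skip
r=86=1010110 popcount=4 -> skip
r=87=1010111 popcount=5 -> skip
r=88=1011000 popcount=3 -> skip
r=89=1011001 popcount=4 -> skip
r=90=1011010 popcount=4 -> skip
r=91=1011011 popcount=5 -> skip
r=92=1011100 popcount=4 -> skip
r=93=1011101 popcount=5 -> skip
r=94=1011110 popcount=5 -> skip
r=95=1011111 popcount=6 -> skip
Kept rows: 64

Answer: 64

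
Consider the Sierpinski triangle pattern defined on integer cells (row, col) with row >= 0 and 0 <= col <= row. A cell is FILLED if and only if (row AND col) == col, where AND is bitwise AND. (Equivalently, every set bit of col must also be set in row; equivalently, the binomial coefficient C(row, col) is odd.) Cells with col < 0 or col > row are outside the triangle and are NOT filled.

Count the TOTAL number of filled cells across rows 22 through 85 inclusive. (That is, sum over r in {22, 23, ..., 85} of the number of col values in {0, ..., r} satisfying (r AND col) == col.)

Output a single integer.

r22=10110 pc3: +8 =8
r23=10111 pc4: +16 =24
r24=11000 pc2: +4 =28
r25=11001 pc3: +8 =36
r26=11010 pc3: +8 =44
r27=11011 pc4: +16 =60
r28=11100 pc3: +8 =68
r29=11101 pc4: +16 =84
r30=11110 pc4: +16 =100
r31=11111 pc5: +32 =132
r32=100000 pc1: +2 =134
r33=100001 pc2: +4 =138
r34=100010 pc2: +4 =142
r35=100011 pc3: +8 =150
r36=100100 pc2: +4 =154
r37=100101 pc3: +8 =162
r38=100110 pc3: +8 =170
r39=100111 pc4: +16 =186
r40=101000 pc2: +4 =190
r41=101001 pc3: +8 =198
r42=101010 pc3: +8 =206
r43=101011 pc4: +16 =222
r44=101100 pc3: +8 =230
r45=101101 pc4: +16 =246
r46=101110 pc4: +16 =262
r47=101111 pc5: +32 =294
r48=110000 pc2: +4 =298
r49=110001 pc3: +8 =306
r50=110010 pc3: +8 =314
r51=110011 pc4: +16 =330
r52=110100 pc3: +8 =338
r53=110101 pc4: +16 =354
r54=110110 pc4: +16 =370
r55=110111 pc5: +32 =402
r56=111000 pc3: +8 =410
r57=111001 pc4: +16 =426
r58=111010 pc4: +16 =442
r59=111011 pc5: +32 =474
r60=111100 pc4: +16 =490
r61=111101 pc5: +32 =522
r62=111110 pc5: +32 =554
r63=111111 pc6: +64 =618
r64=1000000 pc1: +2 =620
r65=1000001 pc2: +4 =624
r66=1000010 pc2: +4 =628
r67=1000011 pc3: +8 =636
r68=1000100 pc2: +4 =640
r69=1000101 pc3: +8 =648
r70=1000110 pc3: +8 =656
r71=1000111 pc4: +16 =672
r72=1001000 pc2: +4 =676
r73=1001001 pc3: +8 =684
r74=1001010 pc3: +8 =692
r75=1001011 pc4: +16 =708
r76=1001100 pc3: +8 =716
r77=1001101 pc4: +16 =732
r78=1001110 pc4: +16 =748
r79=1001111 pc5: +32 =780
r80=1010000 pc2: +4 =784
r81=1010001 pc3: +8 =792
r82=1010010 pc3: +8 =800
r83=1010011 pc4: +16 =816
r84=1010100 pc3: +8 =824
r85=1010101 pc4: +16 =840

Answer: 840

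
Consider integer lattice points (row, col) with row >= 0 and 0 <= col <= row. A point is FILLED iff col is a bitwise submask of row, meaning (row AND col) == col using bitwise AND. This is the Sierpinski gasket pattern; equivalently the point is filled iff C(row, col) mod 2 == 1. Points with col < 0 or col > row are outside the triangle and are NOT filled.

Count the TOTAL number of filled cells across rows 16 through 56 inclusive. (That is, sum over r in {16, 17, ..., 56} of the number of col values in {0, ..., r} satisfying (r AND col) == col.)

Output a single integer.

Answer: 440

Derivation:
r16=10000 pc1: +2 =2
r17=10001 pc2: +4 =6
r18=10010 pc2: +4 =10
r19=10011 pc3: +8 =18
r20=10100 pc2: +4 =22
r21=10101 pc3: +8 =30
r22=10110 pc3: +8 =38
r23=10111 pc4: +16 =54
r24=11000 pc2: +4 =58
r25=11001 pc3: +8 =66
r26=11010 pc3: +8 =74
r27=11011 pc4: +16 =90
r28=11100 pc3: +8 =98
r29=11101 pc4: +16 =114
r30=11110 pc4: +16 =130
r31=11111 pc5: +32 =162
r32=100000 pc1: +2 =164
r33=100001 pc2: +4 =168
r34=100010 pc2: +4 =172
r35=100011 pc3: +8 =180
r36=100100 pc2: +4 =184
r37=100101 pc3: +8 =192
r38=100110 pc3: +8 =200
r39=100111 pc4: +16 =216
r40=101000 pc2: +4 =220
r41=101001 pc3: +8 =228
r42=101010 pc3: +8 =236
r43=101011 pc4: +16 =252
r44=101100 pc3: +8 =260
r45=101101 pc4: +16 =276
r46=101110 pc4: +16 =292
r47=101111 pc5: +32 =324
r48=110000 pc2: +4 =328
r49=110001 pc3: +8 =336
r50=110010 pc3: +8 =344
r51=110011 pc4: +16 =360
r52=110100 pc3: +8 =368
r53=110101 pc4: +16 =384
r54=110110 pc4: +16 =400
r55=110111 pc5: +32 =432
r56=111000 pc3: +8 =440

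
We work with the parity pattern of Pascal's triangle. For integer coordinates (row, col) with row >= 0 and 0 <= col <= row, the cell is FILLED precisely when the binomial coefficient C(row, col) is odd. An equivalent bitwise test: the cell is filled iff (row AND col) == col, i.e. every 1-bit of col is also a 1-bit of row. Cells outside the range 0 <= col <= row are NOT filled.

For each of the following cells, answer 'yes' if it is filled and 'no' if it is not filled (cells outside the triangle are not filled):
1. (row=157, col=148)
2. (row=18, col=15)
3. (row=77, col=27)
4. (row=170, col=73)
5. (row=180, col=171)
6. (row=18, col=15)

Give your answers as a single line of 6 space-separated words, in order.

(157,148): row=0b10011101, col=0b10010100, row AND col = 0b10010100 = 148; 148 == 148 -> filled
(18,15): row=0b10010, col=0b1111, row AND col = 0b10 = 2; 2 != 15 -> empty
(77,27): row=0b1001101, col=0b11011, row AND col = 0b1001 = 9; 9 != 27 -> empty
(170,73): row=0b10101010, col=0b1001001, row AND col = 0b1000 = 8; 8 != 73 -> empty
(180,171): row=0b10110100, col=0b10101011, row AND col = 0b10100000 = 160; 160 != 171 -> empty
(18,15): row=0b10010, col=0b1111, row AND col = 0b10 = 2; 2 != 15 -> empty

Answer: yes no no no no no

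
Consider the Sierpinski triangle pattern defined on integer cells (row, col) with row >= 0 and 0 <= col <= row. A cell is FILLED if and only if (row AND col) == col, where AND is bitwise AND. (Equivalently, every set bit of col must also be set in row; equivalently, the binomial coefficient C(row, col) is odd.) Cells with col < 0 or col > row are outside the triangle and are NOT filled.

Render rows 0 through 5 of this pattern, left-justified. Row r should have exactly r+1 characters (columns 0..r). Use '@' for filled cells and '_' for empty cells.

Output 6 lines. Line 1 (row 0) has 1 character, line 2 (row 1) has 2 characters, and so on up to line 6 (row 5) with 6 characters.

r0=0: @
r1=1: @@
r2=10: @_@
r3=11: @@@@
r4=100: @___@
r5=101: @@__@@

Answer: @
@@
@_@
@@@@
@___@
@@__@@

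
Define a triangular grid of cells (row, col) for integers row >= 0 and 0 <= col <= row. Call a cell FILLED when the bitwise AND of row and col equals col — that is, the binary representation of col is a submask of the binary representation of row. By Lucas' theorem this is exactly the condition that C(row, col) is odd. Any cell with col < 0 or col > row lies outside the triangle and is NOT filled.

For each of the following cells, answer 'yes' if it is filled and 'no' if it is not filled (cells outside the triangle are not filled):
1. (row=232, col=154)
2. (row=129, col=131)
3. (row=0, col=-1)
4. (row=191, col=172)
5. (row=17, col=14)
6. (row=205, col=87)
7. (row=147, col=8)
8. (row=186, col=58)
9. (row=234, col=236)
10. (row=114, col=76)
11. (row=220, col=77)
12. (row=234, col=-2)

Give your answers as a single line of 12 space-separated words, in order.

(232,154): row=0b11101000, col=0b10011010, row AND col = 0b10001000 = 136; 136 != 154 -> empty
(129,131): col outside [0, 129] -> not filled
(0,-1): col outside [0, 0] -> not filled
(191,172): row=0b10111111, col=0b10101100, row AND col = 0b10101100 = 172; 172 == 172 -> filled
(17,14): row=0b10001, col=0b1110, row AND col = 0b0 = 0; 0 != 14 -> empty
(205,87): row=0b11001101, col=0b1010111, row AND col = 0b1000101 = 69; 69 != 87 -> empty
(147,8): row=0b10010011, col=0b1000, row AND col = 0b0 = 0; 0 != 8 -> empty
(186,58): row=0b10111010, col=0b111010, row AND col = 0b111010 = 58; 58 == 58 -> filled
(234,236): col outside [0, 234] -> not filled
(114,76): row=0b1110010, col=0b1001100, row AND col = 0b1000000 = 64; 64 != 76 -> empty
(220,77): row=0b11011100, col=0b1001101, row AND col = 0b1001100 = 76; 76 != 77 -> empty
(234,-2): col outside [0, 234] -> not filled

Answer: no no no yes no no no yes no no no no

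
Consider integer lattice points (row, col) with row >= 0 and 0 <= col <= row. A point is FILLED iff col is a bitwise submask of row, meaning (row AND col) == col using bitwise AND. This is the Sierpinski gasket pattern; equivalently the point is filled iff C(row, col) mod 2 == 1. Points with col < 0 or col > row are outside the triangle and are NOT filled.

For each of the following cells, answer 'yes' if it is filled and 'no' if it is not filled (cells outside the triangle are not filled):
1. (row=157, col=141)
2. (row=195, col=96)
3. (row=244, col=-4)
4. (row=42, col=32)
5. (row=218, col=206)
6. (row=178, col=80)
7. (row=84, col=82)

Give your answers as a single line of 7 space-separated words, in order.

Answer: yes no no yes no no no

Derivation:
(157,141): row=0b10011101, col=0b10001101, row AND col = 0b10001101 = 141; 141 == 141 -> filled
(195,96): row=0b11000011, col=0b1100000, row AND col = 0b1000000 = 64; 64 != 96 -> empty
(244,-4): col outside [0, 244] -> not filled
(42,32): row=0b101010, col=0b100000, row AND col = 0b100000 = 32; 32 == 32 -> filled
(218,206): row=0b11011010, col=0b11001110, row AND col = 0b11001010 = 202; 202 != 206 -> empty
(178,80): row=0b10110010, col=0b1010000, row AND col = 0b10000 = 16; 16 != 80 -> empty
(84,82): row=0b1010100, col=0b1010010, row AND col = 0b1010000 = 80; 80 != 82 -> empty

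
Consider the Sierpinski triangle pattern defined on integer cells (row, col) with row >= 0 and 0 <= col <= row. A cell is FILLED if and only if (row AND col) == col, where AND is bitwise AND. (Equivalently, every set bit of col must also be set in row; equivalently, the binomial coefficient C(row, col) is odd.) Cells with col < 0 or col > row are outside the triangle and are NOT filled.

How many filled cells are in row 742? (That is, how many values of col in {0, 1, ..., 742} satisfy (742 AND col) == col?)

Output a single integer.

742 in binary = 1011100110
popcount(742) = number of 1-bits in 1011100110 = 6
A col c satisfies (742 AND c) == c iff every set bit of c is also set in 742; each of the 6 set bits of 742 can independently be on or off in c.
count = 2^6 = 64

Answer: 64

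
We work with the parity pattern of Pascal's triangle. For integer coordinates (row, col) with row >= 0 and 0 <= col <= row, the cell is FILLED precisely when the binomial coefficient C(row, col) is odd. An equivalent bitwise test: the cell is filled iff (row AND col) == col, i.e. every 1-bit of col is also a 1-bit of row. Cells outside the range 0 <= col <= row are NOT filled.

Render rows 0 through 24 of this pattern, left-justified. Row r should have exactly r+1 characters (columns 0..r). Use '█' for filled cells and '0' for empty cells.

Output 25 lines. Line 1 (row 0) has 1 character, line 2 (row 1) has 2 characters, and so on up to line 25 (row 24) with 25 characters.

r0=0: █
r1=1: ██
r2=10: █0█
r3=11: ████
r4=100: █000█
r5=101: ██00██
r6=110: █0█0█0█
r7=111: ████████
r8=1000: █0000000█
r9=1001: ██000000██
r10=1010: █0█00000█0█
r11=1011: ████0000████
r12=1100: █000█000█000█
r13=1101: ██00██00██00██
r14=1110: █0█0█0█0█0█0█0█
r15=1111: ████████████████
r16=10000: █000000000000000█
r17=10001: ██00000000000000██
r18=10010: █0█0000000000000█0█
r19=10011: ████000000000000████
r20=10100: █000█00000000000█000█
r21=10101: ██00██0000000000██00██
r22=10110: █0█0█0█000000000█0█0█0█
r23=10111: ████████00000000████████
r24=11000: █0000000█0000000█0000000█

Answer: █
██
█0█
████
█000█
██00██
█0█0█0█
████████
█0000000█
██000000██
█0█00000█0█
████0000████
█000█000█000█
██00██00██00██
█0█0█0█0█0█0█0█
████████████████
█000000000000000█
██00000000000000██
█0█0000000000000█0█
████000000000000████
█000█00000000000█000█
██00██0000000000██00██
█0█0█0█000000000█0█0█0█
████████00000000████████
█0000000█0000000█0000000█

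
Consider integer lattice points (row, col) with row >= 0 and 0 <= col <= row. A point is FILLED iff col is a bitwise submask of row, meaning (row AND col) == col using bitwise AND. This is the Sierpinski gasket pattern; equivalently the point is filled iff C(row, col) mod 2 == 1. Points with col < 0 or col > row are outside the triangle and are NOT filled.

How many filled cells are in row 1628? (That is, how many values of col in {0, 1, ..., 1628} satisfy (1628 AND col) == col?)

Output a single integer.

Answer: 64

Derivation:
1628 in binary = 11001011100
popcount(1628) = number of 1-bits in 11001011100 = 6
A col c satisfies (1628 AND c) == c iff every set bit of c is also set in 1628; each of the 6 set bits of 1628 can independently be on or off in c.
count = 2^6 = 64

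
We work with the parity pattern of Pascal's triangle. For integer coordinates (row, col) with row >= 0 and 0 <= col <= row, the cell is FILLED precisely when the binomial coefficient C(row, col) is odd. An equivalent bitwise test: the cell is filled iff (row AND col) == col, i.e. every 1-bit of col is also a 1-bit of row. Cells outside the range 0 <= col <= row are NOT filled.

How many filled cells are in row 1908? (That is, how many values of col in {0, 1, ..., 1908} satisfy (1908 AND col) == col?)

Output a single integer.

Answer: 128

Derivation:
1908 in binary = 11101110100
popcount(1908) = number of 1-bits in 11101110100 = 7
A col c satisfies (1908 AND c) == c iff every set bit of c is also set in 1908; each of the 7 set bits of 1908 can independently be on or off in c.
count = 2^7 = 128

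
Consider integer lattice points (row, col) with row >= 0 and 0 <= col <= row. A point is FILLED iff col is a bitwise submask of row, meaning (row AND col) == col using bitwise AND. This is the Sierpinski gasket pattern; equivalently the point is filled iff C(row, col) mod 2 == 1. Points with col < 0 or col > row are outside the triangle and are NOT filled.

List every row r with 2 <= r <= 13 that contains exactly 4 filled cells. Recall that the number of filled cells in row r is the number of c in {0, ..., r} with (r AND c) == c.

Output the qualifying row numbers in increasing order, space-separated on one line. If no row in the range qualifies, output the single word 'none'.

Row r has 2^popcount(r) filled cells, so we need popcount(r) = log2(4) = 2.
Scan r = 2..13 and keep those with exactly 2 one-bits:
r=2=10 popcount=1 -> skip
r=3=11 popcount=2 -> KEEP
r=4=100 popcount=1 -> skip
r=5=101 popcount=2 -> KEEP
r=6=110 popcount=2 -> KEEP
r=7=111 popcount=3 -> skip
r=8=1000 popcount=1 -> skip
r=9=1001 popcount=2 -> KEEP
r=10=1010 popcount=2 -> KEEP
r=11=1011 popcount=3 -> skip
r=12=1100 popcount=2 -> KEEP
r=13=1101 popcount=3 -> skip
Kept rows: 3 5 6 9 10 12

Answer: 3 5 6 9 10 12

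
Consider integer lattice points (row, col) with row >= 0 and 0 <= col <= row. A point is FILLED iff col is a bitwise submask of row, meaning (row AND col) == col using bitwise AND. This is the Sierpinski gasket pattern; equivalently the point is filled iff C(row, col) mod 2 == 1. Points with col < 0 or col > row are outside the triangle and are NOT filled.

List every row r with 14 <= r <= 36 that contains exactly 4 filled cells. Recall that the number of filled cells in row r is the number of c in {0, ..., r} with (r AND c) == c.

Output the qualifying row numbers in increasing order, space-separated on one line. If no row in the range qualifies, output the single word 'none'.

Answer: 17 18 20 24 33 34 36

Derivation:
Row r has 2^popcount(r) filled cells, so we need popcount(r) = log2(4) = 2.
Scan r = 14..36 and keep those with exactly 2 one-bits:
r=14=1110 popcount=3 -> skip
r=15=1111 popcount=4 -> skip
r=16=10000 popcount=1 -> skip
r=17=10001 popcount=2 -> KEEP
r=18=10010 popcount=2 -> KEEP
r=19=10011 popcount=3 -> skip
r=20=10100 popcount=2 -> KEEP
r=21=10101 popcount=3 -> skip
r=22=10110 popcount=3 -> skip
r=23=10111 popcount=4 -> skip
r=24=11000 popcount=2 -> KEEP
r=25=11001 popcount=3 -> skip
r=26=11010 popcount=3 -> skip
r=27=11011 popcount=4 -> skip
r=28=11100 popcount=3 -> skip
r=29=11101 popcount=4 -> skip
r=30=11110 popcount=4 -> skip
r=31=11111 popcount=5 -> skip
r=32=100000 popcount=1 -> skip
r=33=100001 popcount=2 -> KEEP
r=34=100010 popcount=2 -> KEEP
r=35=100011 popcount=3 -> skip
r=36=100100 popcount=2 -> KEEP
Kept rows: 17 18 20 24 33 34 36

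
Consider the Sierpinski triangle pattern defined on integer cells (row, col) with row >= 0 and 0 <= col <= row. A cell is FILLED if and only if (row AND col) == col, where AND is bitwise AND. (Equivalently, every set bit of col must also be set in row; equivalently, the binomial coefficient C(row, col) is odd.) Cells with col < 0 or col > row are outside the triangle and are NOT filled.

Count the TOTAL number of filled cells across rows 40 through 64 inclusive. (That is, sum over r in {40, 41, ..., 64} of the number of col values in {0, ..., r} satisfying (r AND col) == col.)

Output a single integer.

r40=101000 pc2: +4 =4
r41=101001 pc3: +8 =12
r42=101010 pc3: +8 =20
r43=101011 pc4: +16 =36
r44=101100 pc3: +8 =44
r45=101101 pc4: +16 =60
r46=101110 pc4: +16 =76
r47=101111 pc5: +32 =108
r48=110000 pc2: +4 =112
r49=110001 pc3: +8 =120
r50=110010 pc3: +8 =128
r51=110011 pc4: +16 =144
r52=110100 pc3: +8 =152
r53=110101 pc4: +16 =168
r54=110110 pc4: +16 =184
r55=110111 pc5: +32 =216
r56=111000 pc3: +8 =224
r57=111001 pc4: +16 =240
r58=111010 pc4: +16 =256
r59=111011 pc5: +32 =288
r60=111100 pc4: +16 =304
r61=111101 pc5: +32 =336
r62=111110 pc5: +32 =368
r63=111111 pc6: +64 =432
r64=1000000 pc1: +2 =434

Answer: 434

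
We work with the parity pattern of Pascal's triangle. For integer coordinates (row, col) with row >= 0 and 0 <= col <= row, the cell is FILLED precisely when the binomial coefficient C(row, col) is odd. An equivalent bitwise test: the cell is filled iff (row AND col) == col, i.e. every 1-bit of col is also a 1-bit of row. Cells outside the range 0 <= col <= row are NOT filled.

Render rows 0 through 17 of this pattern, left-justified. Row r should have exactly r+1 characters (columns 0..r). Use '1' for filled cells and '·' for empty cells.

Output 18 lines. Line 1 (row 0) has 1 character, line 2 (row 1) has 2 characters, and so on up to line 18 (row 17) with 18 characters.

r0=0: 1
r1=1: 11
r2=10: 1·1
r3=11: 1111
r4=100: 1···1
r5=101: 11··11
r6=110: 1·1·1·1
r7=111: 11111111
r8=1000: 1·······1
r9=1001: 11······11
r10=1010: 1·1·····1·1
r11=1011: 1111····1111
r12=1100: 1···1···1···1
r13=1101: 11··11··11··11
r14=1110: 1·1·1·1·1·1·1·1
r15=1111: 1111111111111111
r16=10000: 1···············1
r17=10001: 11··············11

Answer: 1
11
1·1
1111
1···1
11··11
1·1·1·1
11111111
1·······1
11······11
1·1·····1·1
1111····1111
1···1···1···1
11··11··11··11
1·1·1·1·1·1·1·1
1111111111111111
1···············1
11··············11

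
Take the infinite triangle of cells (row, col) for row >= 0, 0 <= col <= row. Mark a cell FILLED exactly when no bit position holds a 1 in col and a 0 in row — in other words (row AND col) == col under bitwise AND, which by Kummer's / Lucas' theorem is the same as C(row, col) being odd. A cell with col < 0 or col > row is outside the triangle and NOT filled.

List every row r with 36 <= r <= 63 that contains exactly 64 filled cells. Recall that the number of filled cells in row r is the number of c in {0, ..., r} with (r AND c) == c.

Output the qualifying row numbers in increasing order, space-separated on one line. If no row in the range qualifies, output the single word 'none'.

Row r has 2^popcount(r) filled cells, so we need popcount(r) = log2(64) = 6.
Scan r = 36..63 and keep those with exactly 6 one-bits:
r=36=100100 popcount=2 -> skip
r=37=100101 popcount=3 -> skip
r=38=100110 popcount=3 -> skip
r=39=100111 popcount=4 -> skip
r=40=101000 popcount=2 -> skip
r=41=101001 popcount=3 -> skip
r=42=101010 popcount=3 -> skip
r=43=101011 popcount=4 -> skip
r=44=101100 popcount=3 -> skip
r=45=101101 popcount=4 -> skip
r=46=101110 popcount=4 -> skip
r=47=101111 popcount=5 -> skip
r=48=110000 popcount=2 -> skip
r=49=110001 popcount=3 -> skip
r=50=110010 popcount=3 -> skip
r=51=110011 popcount=4 -> skip
r=52=110100 popcount=3 -> skip
r=53=110101 popcount=4 -> skip
r=54=110110 popcount=4 -> skip
r=55=110111 popcount=5 -> skip
r=56=111000 popcount=3 -> skip
r=57=111001 popcount=4 -> skip
r=58=111010 popcount=4 -> skip
r=59=111011 popcount=5 -> skip
r=60=111100 popcount=4 -> skip
r=61=111101 popcount=5 -> skip
r=62=111110 popcount=5 -> skip
r=63=111111 popcount=6 -> KEEP
Kept rows: 63

Answer: 63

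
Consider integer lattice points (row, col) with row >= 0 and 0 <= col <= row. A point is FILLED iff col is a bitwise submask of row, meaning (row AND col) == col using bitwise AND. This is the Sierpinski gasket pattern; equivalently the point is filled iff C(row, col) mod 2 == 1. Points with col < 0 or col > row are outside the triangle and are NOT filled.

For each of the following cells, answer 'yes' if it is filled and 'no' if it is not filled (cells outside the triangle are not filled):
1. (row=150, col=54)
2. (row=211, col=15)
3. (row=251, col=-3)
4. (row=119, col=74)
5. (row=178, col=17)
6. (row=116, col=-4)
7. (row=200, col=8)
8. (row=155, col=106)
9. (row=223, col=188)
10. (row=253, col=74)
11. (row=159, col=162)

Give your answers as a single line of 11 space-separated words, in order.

(150,54): row=0b10010110, col=0b110110, row AND col = 0b10110 = 22; 22 != 54 -> empty
(211,15): row=0b11010011, col=0b1111, row AND col = 0b11 = 3; 3 != 15 -> empty
(251,-3): col outside [0, 251] -> not filled
(119,74): row=0b1110111, col=0b1001010, row AND col = 0b1000010 = 66; 66 != 74 -> empty
(178,17): row=0b10110010, col=0b10001, row AND col = 0b10000 = 16; 16 != 17 -> empty
(116,-4): col outside [0, 116] -> not filled
(200,8): row=0b11001000, col=0b1000, row AND col = 0b1000 = 8; 8 == 8 -> filled
(155,106): row=0b10011011, col=0b1101010, row AND col = 0b1010 = 10; 10 != 106 -> empty
(223,188): row=0b11011111, col=0b10111100, row AND col = 0b10011100 = 156; 156 != 188 -> empty
(253,74): row=0b11111101, col=0b1001010, row AND col = 0b1001000 = 72; 72 != 74 -> empty
(159,162): col outside [0, 159] -> not filled

Answer: no no no no no no yes no no no no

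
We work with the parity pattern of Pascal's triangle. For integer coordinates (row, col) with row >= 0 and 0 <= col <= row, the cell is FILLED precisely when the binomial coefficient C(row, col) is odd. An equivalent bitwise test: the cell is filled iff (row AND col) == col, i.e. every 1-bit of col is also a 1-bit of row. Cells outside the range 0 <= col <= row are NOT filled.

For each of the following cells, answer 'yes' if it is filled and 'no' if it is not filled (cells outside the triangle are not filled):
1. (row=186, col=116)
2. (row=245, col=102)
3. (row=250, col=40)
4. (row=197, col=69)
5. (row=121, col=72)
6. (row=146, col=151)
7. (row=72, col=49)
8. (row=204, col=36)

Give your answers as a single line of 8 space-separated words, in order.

(186,116): row=0b10111010, col=0b1110100, row AND col = 0b110000 = 48; 48 != 116 -> empty
(245,102): row=0b11110101, col=0b1100110, row AND col = 0b1100100 = 100; 100 != 102 -> empty
(250,40): row=0b11111010, col=0b101000, row AND col = 0b101000 = 40; 40 == 40 -> filled
(197,69): row=0b11000101, col=0b1000101, row AND col = 0b1000101 = 69; 69 == 69 -> filled
(121,72): row=0b1111001, col=0b1001000, row AND col = 0b1001000 = 72; 72 == 72 -> filled
(146,151): col outside [0, 146] -> not filled
(72,49): row=0b1001000, col=0b110001, row AND col = 0b0 = 0; 0 != 49 -> empty
(204,36): row=0b11001100, col=0b100100, row AND col = 0b100 = 4; 4 != 36 -> empty

Answer: no no yes yes yes no no no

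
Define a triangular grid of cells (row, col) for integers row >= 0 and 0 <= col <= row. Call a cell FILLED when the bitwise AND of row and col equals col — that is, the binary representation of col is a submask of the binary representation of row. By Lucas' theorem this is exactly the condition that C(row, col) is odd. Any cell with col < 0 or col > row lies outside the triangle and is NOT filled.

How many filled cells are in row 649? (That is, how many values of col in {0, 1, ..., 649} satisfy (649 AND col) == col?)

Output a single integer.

Answer: 16

Derivation:
649 in binary = 1010001001
popcount(649) = number of 1-bits in 1010001001 = 4
A col c satisfies (649 AND c) == c iff every set bit of c is also set in 649; each of the 4 set bits of 649 can independently be on or off in c.
count = 2^4 = 16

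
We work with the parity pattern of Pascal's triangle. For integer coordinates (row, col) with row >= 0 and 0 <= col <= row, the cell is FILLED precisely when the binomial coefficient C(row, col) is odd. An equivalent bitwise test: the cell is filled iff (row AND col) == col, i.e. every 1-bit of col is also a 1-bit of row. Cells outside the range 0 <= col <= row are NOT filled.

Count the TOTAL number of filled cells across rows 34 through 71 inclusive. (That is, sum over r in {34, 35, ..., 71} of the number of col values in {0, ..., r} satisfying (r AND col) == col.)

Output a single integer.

r34=100010 pc2: +4 =4
r35=100011 pc3: +8 =12
r36=100100 pc2: +4 =16
r37=100101 pc3: +8 =24
r38=100110 pc3: +8 =32
r39=100111 pc4: +16 =48
r40=101000 pc2: +4 =52
r41=101001 pc3: +8 =60
r42=101010 pc3: +8 =68
r43=101011 pc4: +16 =84
r44=101100 pc3: +8 =92
r45=101101 pc4: +16 =108
r46=101110 pc4: +16 =124
r47=101111 pc5: +32 =156
r48=110000 pc2: +4 =160
r49=110001 pc3: +8 =168
r50=110010 pc3: +8 =176
r51=110011 pc4: +16 =192
r52=110100 pc3: +8 =200
r53=110101 pc4: +16 =216
r54=110110 pc4: +16 =232
r55=110111 pc5: +32 =264
r56=111000 pc3: +8 =272
r57=111001 pc4: +16 =288
r58=111010 pc4: +16 =304
r59=111011 pc5: +32 =336
r60=111100 pc4: +16 =352
r61=111101 pc5: +32 =384
r62=111110 pc5: +32 =416
r63=111111 pc6: +64 =480
r64=1000000 pc1: +2 =482
r65=1000001 pc2: +4 =486
r66=1000010 pc2: +4 =490
r67=1000011 pc3: +8 =498
r68=1000100 pc2: +4 =502
r69=1000101 pc3: +8 =510
r70=1000110 pc3: +8 =518
r71=1000111 pc4: +16 =534

Answer: 534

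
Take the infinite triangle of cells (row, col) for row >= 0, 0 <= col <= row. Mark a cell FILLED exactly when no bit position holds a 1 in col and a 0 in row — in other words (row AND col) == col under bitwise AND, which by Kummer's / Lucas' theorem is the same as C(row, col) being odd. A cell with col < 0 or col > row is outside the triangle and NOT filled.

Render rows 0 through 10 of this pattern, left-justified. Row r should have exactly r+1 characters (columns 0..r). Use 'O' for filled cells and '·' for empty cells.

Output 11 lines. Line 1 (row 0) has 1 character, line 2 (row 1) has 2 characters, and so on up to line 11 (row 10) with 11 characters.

Answer: O
OO
O·O
OOOO
O···O
OO··OO
O·O·O·O
OOOOOOOO
O·······O
OO······OO
O·O·····O·O

Derivation:
r0=0: O
r1=1: OO
r2=10: O·O
r3=11: OOOO
r4=100: O···O
r5=101: OO··OO
r6=110: O·O·O·O
r7=111: OOOOOOOO
r8=1000: O·······O
r9=1001: OO······OO
r10=1010: O·O·····O·O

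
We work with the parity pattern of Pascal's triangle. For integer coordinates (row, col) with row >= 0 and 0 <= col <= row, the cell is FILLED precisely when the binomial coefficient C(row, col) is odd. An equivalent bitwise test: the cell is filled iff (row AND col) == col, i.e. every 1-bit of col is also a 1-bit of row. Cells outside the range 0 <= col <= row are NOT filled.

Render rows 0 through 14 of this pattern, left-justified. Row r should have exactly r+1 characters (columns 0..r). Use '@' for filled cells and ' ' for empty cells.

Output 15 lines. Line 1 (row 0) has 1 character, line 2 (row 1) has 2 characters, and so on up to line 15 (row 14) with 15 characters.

r0=0: @
r1=1: @@
r2=10: @ @
r3=11: @@@@
r4=100: @   @
r5=101: @@  @@
r6=110: @ @ @ @
r7=111: @@@@@@@@
r8=1000: @       @
r9=1001: @@      @@
r10=1010: @ @     @ @
r11=1011: @@@@    @@@@
r12=1100: @   @   @   @
r13=1101: @@  @@  @@  @@
r14=1110: @ @ @ @ @ @ @ @

Answer: @
@@
@ @
@@@@
@   @
@@  @@
@ @ @ @
@@@@@@@@
@       @
@@      @@
@ @     @ @
@@@@    @@@@
@   @   @   @
@@  @@  @@  @@
@ @ @ @ @ @ @ @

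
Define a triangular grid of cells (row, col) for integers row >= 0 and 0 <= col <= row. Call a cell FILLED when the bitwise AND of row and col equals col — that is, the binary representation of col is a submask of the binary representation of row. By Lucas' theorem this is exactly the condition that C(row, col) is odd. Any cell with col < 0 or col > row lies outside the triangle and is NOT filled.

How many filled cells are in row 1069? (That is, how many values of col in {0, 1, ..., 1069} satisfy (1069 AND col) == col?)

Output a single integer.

Answer: 32

Derivation:
1069 in binary = 10000101101
popcount(1069) = number of 1-bits in 10000101101 = 5
A col c satisfies (1069 AND c) == c iff every set bit of c is also set in 1069; each of the 5 set bits of 1069 can independently be on or off in c.
count = 2^5 = 32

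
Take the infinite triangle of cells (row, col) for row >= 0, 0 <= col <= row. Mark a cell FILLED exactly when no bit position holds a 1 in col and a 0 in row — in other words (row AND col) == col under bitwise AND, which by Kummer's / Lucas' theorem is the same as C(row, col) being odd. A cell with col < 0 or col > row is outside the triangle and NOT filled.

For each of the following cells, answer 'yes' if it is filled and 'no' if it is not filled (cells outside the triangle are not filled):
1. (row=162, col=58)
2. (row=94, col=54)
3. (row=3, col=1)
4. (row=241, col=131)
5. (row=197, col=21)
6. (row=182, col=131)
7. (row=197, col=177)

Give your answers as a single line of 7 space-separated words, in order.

Answer: no no yes no no no no

Derivation:
(162,58): row=0b10100010, col=0b111010, row AND col = 0b100010 = 34; 34 != 58 -> empty
(94,54): row=0b1011110, col=0b110110, row AND col = 0b10110 = 22; 22 != 54 -> empty
(3,1): row=0b11, col=0b1, row AND col = 0b1 = 1; 1 == 1 -> filled
(241,131): row=0b11110001, col=0b10000011, row AND col = 0b10000001 = 129; 129 != 131 -> empty
(197,21): row=0b11000101, col=0b10101, row AND col = 0b101 = 5; 5 != 21 -> empty
(182,131): row=0b10110110, col=0b10000011, row AND col = 0b10000010 = 130; 130 != 131 -> empty
(197,177): row=0b11000101, col=0b10110001, row AND col = 0b10000001 = 129; 129 != 177 -> empty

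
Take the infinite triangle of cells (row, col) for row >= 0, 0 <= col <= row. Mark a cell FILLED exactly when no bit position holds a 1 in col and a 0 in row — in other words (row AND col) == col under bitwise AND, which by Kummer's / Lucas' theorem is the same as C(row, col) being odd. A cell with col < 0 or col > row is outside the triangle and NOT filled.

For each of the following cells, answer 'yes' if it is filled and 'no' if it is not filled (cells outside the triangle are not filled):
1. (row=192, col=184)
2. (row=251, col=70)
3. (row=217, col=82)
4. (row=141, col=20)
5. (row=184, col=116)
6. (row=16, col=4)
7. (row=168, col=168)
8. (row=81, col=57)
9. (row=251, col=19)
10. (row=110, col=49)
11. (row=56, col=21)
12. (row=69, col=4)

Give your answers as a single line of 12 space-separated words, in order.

(192,184): row=0b11000000, col=0b10111000, row AND col = 0b10000000 = 128; 128 != 184 -> empty
(251,70): row=0b11111011, col=0b1000110, row AND col = 0b1000010 = 66; 66 != 70 -> empty
(217,82): row=0b11011001, col=0b1010010, row AND col = 0b1010000 = 80; 80 != 82 -> empty
(141,20): row=0b10001101, col=0b10100, row AND col = 0b100 = 4; 4 != 20 -> empty
(184,116): row=0b10111000, col=0b1110100, row AND col = 0b110000 = 48; 48 != 116 -> empty
(16,4): row=0b10000, col=0b100, row AND col = 0b0 = 0; 0 != 4 -> empty
(168,168): row=0b10101000, col=0b10101000, row AND col = 0b10101000 = 168; 168 == 168 -> filled
(81,57): row=0b1010001, col=0b111001, row AND col = 0b10001 = 17; 17 != 57 -> empty
(251,19): row=0b11111011, col=0b10011, row AND col = 0b10011 = 19; 19 == 19 -> filled
(110,49): row=0b1101110, col=0b110001, row AND col = 0b100000 = 32; 32 != 49 -> empty
(56,21): row=0b111000, col=0b10101, row AND col = 0b10000 = 16; 16 != 21 -> empty
(69,4): row=0b1000101, col=0b100, row AND col = 0b100 = 4; 4 == 4 -> filled

Answer: no no no no no no yes no yes no no yes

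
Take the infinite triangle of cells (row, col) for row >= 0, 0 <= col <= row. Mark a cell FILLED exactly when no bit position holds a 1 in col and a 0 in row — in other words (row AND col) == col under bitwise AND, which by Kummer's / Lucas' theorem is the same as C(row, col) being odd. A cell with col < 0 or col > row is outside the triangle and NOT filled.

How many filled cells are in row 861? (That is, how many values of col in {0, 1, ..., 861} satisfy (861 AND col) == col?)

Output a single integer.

Answer: 128

Derivation:
861 in binary = 1101011101
popcount(861) = number of 1-bits in 1101011101 = 7
A col c satisfies (861 AND c) == c iff every set bit of c is also set in 861; each of the 7 set bits of 861 can independently be on or off in c.
count = 2^7 = 128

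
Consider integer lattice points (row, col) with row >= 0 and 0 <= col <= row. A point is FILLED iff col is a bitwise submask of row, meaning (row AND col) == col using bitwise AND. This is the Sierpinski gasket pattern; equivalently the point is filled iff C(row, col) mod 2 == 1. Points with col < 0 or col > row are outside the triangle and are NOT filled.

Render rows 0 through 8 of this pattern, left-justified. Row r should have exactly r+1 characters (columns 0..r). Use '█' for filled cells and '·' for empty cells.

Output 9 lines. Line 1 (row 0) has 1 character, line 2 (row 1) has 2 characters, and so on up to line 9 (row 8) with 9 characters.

Answer: █
██
█·█
████
█···█
██··██
█·█·█·█
████████
█·······█

Derivation:
r0=0: █
r1=1: ██
r2=10: █·█
r3=11: ████
r4=100: █···█
r5=101: ██··██
r6=110: █·█·█·█
r7=111: ████████
r8=1000: █·······█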